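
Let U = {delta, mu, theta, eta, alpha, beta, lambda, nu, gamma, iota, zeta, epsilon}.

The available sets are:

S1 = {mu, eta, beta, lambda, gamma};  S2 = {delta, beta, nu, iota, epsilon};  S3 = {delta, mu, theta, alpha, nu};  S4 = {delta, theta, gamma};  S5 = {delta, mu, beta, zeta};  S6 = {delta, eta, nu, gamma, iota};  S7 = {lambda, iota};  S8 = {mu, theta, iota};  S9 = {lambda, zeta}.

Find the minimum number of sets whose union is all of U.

S1 and S2 and S3 and S9 together: S1 ∪ S2 ∪ S3 ∪ S9 = {delta, mu, theta, eta, alpha, beta, lambda, nu, gamma, iota, zeta, epsilon} — every element is covered.
No 3 of the 9 sets cover everything (all 84 combinations miss at least one element), so 4 is optimal.

4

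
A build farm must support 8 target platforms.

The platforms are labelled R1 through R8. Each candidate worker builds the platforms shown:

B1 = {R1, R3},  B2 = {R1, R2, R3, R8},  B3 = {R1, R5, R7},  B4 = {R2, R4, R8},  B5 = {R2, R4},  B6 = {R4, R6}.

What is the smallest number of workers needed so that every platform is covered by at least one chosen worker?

3

B2 and B3 and B6 together: B2 ∪ B3 ∪ B6 = {R1, R2, R3, R4, R5, R6, R7, R8} — every platform is covered.
Only B3 contains R5, so B3 is forced; the remaining 5 platforms need at least 2 more workers (each remaining worker adds at most 3) — so at least 3 workers are needed, and 3 is optimal.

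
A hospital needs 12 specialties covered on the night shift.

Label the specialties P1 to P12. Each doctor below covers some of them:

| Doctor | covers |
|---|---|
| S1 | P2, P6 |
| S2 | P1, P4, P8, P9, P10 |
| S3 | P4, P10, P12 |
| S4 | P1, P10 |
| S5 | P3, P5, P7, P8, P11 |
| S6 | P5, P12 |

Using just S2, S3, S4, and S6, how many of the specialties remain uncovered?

Union of S2, S3, S4, S6 = {P1, P4, P5, P8, P9, P10, P12}.
Not covered: P2, P3, P6, P7, P11 — 5 specialties.

5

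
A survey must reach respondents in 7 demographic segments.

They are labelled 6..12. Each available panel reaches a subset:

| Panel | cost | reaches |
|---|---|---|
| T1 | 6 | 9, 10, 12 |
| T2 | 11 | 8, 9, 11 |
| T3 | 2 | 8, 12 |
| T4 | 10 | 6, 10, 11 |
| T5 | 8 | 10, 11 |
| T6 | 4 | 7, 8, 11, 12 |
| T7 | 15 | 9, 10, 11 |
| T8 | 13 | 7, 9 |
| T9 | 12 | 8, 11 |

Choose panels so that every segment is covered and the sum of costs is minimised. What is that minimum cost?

20

T1, T4, T6 together cover every segment (T1 ∪ T4 ∪ T6 = {6, 7, 8, 9, 10, 11, 12}); total cost 6 + 10 + 4 = 20.
The greedy pick T3, T6, T1, T4 costs 22; no covering selection beats 20.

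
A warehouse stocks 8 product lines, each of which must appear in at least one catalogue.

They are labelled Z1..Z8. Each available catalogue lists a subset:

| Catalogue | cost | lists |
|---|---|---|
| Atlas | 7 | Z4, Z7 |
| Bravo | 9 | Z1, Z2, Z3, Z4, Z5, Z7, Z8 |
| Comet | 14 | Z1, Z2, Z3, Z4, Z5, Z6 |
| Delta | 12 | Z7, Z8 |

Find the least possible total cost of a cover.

23

Bravo, Comet together cover every product (Bravo ∪ Comet = {Z1, Z2, Z3, Z4, Z5, Z6, Z7, Z8}); total cost 9 + 14 = 23.
No covering selection has total cost below 23.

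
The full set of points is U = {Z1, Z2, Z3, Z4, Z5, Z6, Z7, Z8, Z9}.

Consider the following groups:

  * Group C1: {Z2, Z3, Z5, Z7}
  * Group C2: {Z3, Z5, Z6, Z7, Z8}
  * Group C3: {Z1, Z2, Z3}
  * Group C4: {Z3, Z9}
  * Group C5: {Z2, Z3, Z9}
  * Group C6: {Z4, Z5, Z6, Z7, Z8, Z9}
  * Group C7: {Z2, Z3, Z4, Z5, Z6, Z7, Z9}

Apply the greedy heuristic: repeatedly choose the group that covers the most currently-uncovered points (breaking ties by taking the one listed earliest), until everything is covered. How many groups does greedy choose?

Greedy: pick C7 (covers 7 new) → pick C2 (covers 1 new) → pick C3 (covers 1 new). Total picks: 3.
(The true minimum cover uses only 2 groups, so greedy is not optimal here.)

3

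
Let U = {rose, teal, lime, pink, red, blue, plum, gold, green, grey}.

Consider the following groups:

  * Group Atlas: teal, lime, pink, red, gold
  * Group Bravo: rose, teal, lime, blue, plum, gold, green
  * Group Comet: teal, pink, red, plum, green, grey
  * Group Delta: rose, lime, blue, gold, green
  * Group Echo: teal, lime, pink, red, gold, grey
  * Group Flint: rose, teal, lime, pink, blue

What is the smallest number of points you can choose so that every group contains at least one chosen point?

H = {pink, blue} meets every group (each contains at least one member of H), and |H| = 2.
No single point lies in every group, so at least 2 are needed and 2 is optimal.

2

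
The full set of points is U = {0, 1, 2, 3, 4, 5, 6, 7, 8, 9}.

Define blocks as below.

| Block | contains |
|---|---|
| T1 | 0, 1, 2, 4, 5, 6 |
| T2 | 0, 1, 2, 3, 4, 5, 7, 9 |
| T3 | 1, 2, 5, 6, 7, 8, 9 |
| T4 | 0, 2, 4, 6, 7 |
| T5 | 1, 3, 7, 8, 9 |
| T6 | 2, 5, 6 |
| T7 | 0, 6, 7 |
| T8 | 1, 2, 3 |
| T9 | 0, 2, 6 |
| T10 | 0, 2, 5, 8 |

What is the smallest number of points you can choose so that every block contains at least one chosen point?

2

H = {2, 7} meets every block (each contains at least one member of H), and |H| = 2.
The blocks T5, T9 are pairwise disjoint, so any hitting set needs a separate point for each — at least 2. Hence 2 is optimal.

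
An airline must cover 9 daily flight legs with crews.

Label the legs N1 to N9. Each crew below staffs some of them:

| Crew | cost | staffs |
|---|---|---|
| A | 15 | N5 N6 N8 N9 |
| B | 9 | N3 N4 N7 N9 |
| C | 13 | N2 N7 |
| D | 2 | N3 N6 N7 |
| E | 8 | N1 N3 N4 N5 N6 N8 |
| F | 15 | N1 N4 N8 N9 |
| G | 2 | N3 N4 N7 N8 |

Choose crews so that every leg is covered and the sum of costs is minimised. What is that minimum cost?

30

B, C, E together cover every leg (B ∪ C ∪ E = {N1, N2, N3, N4, N5, N6, N7, N8, N9}); total cost 9 + 13 + 8 = 30.
The greedy pick G, D, E, B, C costs 34; no covering selection beats 30.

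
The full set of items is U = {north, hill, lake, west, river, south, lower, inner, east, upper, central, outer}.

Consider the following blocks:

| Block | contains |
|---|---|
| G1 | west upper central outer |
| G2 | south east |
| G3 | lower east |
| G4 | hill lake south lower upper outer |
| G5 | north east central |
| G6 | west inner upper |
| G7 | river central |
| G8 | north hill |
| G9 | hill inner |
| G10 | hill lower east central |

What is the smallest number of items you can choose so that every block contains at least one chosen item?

4

H = {hill, inner, east, central} meets every block (each contains at least one member of H), and |H| = 4.
The blocks G3, G6, G7, G8 are pairwise disjoint, so any hitting set needs a separate item for each — at least 4. Hence 4 is optimal.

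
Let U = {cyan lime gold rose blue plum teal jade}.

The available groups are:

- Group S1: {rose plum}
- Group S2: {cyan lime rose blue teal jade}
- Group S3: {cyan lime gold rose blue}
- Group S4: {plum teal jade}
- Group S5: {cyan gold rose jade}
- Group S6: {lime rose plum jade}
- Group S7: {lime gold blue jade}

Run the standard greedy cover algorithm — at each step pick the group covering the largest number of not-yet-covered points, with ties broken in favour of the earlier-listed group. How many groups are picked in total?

3

Greedy: pick S2 (covers 6 new) → pick S1 (covers 1 new) → pick S3 (covers 1 new). Total picks: 3.
(The true minimum cover uses only 2 groups, so greedy is not optimal here.)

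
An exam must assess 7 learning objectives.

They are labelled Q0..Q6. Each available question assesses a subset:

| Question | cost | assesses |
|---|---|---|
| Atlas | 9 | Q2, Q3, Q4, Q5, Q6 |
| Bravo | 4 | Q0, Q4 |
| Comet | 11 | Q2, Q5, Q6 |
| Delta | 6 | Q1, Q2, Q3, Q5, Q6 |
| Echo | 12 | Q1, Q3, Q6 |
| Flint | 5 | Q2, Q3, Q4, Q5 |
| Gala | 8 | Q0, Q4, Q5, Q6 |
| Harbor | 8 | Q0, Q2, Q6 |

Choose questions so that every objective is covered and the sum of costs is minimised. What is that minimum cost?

Bravo, Delta together cover every objective (Bravo ∪ Delta = {Q0, Q1, Q2, Q3, Q4, Q5, Q6}); total cost 4 + 6 = 10.
No covering selection has total cost below 10.

10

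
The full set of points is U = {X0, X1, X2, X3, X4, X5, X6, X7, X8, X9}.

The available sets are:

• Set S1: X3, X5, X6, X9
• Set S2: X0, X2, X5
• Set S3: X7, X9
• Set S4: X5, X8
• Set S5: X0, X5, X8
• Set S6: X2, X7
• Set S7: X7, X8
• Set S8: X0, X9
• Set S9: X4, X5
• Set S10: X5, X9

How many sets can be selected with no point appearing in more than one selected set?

3

S6, S8, S9 are pairwise disjoint (S6={X2,X7}; S8={X0,X9}; S9={X4,X5}).
Every remaining set overlaps one of these, and no 4 of the listed sets are pairwise disjoint, so 3 is the maximum.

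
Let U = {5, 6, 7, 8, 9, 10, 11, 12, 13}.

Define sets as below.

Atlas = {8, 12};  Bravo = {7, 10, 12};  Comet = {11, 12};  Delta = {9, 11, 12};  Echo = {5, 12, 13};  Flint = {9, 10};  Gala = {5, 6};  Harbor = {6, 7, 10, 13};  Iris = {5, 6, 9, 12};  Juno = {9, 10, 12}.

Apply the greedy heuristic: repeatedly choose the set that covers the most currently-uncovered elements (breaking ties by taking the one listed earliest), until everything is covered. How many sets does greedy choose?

4

Greedy: pick Harbor (covers 4 new) → pick Delta (covers 3 new) → pick Atlas (covers 1 new) → pick Echo (covers 1 new). Total picks: 4.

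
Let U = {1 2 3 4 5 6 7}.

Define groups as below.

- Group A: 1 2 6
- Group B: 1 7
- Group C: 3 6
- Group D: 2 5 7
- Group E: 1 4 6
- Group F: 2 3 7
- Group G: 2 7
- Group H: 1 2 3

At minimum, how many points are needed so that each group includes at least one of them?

3

Take T = {1, 2, 3}. Each listed group contains at least one of these, so T is a hitting set of size 3.
No choice of 2 points meets every group, so 3 is the minimum.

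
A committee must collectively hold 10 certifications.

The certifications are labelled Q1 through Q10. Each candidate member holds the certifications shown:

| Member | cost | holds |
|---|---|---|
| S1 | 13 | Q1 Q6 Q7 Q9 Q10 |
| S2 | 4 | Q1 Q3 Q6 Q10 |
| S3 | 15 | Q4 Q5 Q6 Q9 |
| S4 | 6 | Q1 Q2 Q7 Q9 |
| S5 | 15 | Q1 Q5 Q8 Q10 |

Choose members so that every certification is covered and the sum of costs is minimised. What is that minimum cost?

S2, S3, S4, S5 together cover every certification (S2 ∪ S3 ∪ S4 ∪ S5 = {Q1, Q2, Q3, Q4, Q5, Q6, Q7, Q8, Q9, Q10}); total cost 4 + 15 + 6 + 15 = 40.
No covering selection has total cost below 40.

40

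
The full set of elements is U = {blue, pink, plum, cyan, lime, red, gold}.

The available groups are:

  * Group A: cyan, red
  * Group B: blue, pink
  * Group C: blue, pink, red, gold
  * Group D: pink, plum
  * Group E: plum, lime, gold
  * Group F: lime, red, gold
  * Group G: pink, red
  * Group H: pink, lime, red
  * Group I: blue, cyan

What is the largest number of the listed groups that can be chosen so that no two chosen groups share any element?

D, F, I are pairwise disjoint (D={pink,plum}; F={lime,red,gold}; I={blue,cyan}).
Every remaining group overlaps one of these, and no 4 of the listed groups are pairwise disjoint, so 3 is the maximum.

3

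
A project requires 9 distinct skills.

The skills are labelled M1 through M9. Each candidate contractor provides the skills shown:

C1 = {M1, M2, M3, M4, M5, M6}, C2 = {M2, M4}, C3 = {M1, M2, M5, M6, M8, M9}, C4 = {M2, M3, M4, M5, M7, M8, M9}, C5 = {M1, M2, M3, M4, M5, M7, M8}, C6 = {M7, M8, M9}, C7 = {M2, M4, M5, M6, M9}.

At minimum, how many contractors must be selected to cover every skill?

2

Take {C3, C5}. Their union is {M1, M2, M3, M4, M5, M6, M7, M8, M9}, which is all 9 skills.
No single contractor has all 9 skills (the largest, C4, has 7), so 2 is optimal.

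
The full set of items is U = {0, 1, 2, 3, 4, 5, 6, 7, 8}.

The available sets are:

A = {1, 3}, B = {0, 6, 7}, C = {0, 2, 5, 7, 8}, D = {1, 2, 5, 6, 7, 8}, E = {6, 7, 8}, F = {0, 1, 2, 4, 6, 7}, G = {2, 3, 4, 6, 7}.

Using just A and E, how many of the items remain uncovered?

4

Union of A, E = {1, 3, 6, 7, 8}.
Not covered: 0, 2, 4, 5 — 4 items.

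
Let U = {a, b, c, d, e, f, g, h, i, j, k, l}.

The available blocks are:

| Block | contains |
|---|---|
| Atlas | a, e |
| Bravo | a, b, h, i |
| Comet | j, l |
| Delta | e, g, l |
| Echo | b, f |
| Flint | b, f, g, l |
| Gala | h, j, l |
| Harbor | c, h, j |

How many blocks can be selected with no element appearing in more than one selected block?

3

Delta, Echo, Harbor are pairwise disjoint (Delta={e,g,l}; Echo={b,f}; Harbor={c,h,j}).
Every remaining block overlaps one of these, and no 4 of the listed blocks are pairwise disjoint, so 3 is the maximum.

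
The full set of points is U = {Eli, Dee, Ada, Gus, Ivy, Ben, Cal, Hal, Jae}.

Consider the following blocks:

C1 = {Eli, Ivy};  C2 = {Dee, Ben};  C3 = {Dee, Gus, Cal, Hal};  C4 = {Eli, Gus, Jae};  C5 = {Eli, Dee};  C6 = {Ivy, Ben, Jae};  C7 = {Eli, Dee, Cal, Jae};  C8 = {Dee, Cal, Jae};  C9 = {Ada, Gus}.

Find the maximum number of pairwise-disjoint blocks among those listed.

C1, C2, C9 are pairwise disjoint (C1={Eli,Ivy}; C2={Dee,Ben}; C9={Ada,Gus}).
Every remaining block overlaps one of these, and no 4 of the listed blocks are pairwise disjoint, so 3 is the maximum.

3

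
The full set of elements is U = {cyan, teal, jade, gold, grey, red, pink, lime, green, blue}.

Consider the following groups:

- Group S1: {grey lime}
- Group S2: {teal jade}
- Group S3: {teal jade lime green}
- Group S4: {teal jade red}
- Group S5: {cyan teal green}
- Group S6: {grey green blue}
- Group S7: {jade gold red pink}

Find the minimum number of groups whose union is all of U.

S1, S5, S6, and S7 cover everything between them: the union {cyan, teal, jade, gold, grey, red, pink, lime, green, blue} is all of U.
No 3 of the 7 groups cover everything (all 35 combinations miss at least one element), so 4 is optimal.

4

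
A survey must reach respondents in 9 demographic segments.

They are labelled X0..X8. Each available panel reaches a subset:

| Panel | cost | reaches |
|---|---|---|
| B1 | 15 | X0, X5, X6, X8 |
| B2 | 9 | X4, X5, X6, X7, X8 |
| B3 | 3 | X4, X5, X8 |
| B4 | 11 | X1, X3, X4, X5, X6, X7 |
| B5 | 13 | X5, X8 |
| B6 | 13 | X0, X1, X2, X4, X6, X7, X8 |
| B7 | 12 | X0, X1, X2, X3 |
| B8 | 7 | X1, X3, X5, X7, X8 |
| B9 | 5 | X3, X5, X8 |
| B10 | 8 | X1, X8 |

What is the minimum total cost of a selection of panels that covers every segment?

18

B6, B9 together cover every segment (B6 ∪ B9 = {X0, X1, X2, X3, X4, X5, X6, X7, X8}); total cost 13 + 5 = 18.
The greedy pick B3, B8, B6 costs 23; no covering selection beats 18.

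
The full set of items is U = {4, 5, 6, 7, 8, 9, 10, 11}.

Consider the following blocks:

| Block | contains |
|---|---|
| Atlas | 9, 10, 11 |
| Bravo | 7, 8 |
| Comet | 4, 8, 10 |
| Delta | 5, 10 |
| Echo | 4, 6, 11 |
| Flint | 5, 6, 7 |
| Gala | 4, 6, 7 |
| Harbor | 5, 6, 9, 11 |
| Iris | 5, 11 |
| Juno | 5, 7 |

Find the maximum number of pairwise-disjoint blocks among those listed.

3

Bravo, Delta, Echo are pairwise disjoint (Bravo={7,8}; Delta={5,10}; Echo={4,6,11}).
Every remaining block overlaps one of these, and no 4 of the listed blocks are pairwise disjoint, so 3 is the maximum.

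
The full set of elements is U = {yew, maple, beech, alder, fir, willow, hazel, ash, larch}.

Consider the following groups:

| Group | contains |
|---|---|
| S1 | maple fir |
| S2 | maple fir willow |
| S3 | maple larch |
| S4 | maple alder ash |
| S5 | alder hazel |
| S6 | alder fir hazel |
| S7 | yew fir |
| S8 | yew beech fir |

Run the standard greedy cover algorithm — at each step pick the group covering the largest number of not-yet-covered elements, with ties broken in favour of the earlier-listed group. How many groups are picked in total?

Greedy: pick S2 (covers 3 new) → pick S4 (covers 2 new) → pick S8 (covers 2 new) → pick S3 (covers 1 new) → pick S5 (covers 1 new). Total picks: 5.

5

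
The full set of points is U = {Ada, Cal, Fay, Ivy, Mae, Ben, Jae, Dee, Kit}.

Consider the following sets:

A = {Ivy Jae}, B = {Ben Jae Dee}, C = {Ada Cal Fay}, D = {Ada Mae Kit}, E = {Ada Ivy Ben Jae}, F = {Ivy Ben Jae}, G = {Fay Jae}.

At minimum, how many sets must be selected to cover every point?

4

B, C, D, and E cover everything between them: the union {Ada, Cal, Fay, Ivy, Mae, Ben, Jae, Dee, Kit} is all of U.
No 3 of the 7 sets cover everything (all 35 combinations miss at least one point), so 4 is optimal.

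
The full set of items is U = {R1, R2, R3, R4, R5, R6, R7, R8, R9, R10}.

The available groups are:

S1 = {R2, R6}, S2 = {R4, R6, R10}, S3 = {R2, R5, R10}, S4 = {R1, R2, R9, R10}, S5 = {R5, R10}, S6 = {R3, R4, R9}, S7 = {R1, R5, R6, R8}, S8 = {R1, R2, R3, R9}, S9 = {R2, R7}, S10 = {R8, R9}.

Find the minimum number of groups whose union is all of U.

4

S2, S7, S8, and S9 cover everything between them: the union {R1, R2, R3, R4, R5, R6, R7, R8, R9, R10} is all of U.
No 3 of the 10 groups cover everything (all 120 combinations miss at least one item), so 4 is optimal.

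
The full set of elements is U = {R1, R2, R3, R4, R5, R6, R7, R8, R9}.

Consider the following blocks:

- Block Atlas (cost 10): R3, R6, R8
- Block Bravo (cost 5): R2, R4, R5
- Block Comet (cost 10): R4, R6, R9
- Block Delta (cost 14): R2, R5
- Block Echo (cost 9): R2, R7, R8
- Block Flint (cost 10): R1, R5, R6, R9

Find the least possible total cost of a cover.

Atlas, Bravo, Echo, Flint together cover every element (Atlas ∪ Bravo ∪ Echo ∪ Flint = {R1, R2, R3, R4, R5, R6, R7, R8, R9}); total cost 10 + 5 + 9 + 10 = 34.
No covering selection has total cost below 34.

34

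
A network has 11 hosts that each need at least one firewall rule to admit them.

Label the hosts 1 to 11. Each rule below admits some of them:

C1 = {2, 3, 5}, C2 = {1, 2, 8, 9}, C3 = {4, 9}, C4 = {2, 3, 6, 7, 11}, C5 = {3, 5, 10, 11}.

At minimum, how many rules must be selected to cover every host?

C2 and C3 and C4 and C5 together: C2 ∪ C3 ∪ C4 ∪ C5 = {1, 2, 3, 4, 5, 6, 7, 8, 9, 10, 11} — every host is covered.
No 3 of the 5 rules cover everything (all 10 combinations miss at least one host), so 4 is optimal.

4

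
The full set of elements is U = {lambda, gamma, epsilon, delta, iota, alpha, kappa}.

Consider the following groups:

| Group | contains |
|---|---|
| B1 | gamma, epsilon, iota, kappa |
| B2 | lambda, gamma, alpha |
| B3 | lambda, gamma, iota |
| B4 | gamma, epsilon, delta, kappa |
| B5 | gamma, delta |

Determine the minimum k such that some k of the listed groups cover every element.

B2 and B3 and B4 together: B2 ∪ B3 ∪ B4 = {lambda, gamma, epsilon, delta, iota, alpha, kappa} — every element is covered.
Only B2 contains alpha, so B2 is forced; the remaining 4 elements need at least 2 more groups (each remaining group adds at most 3) — so at least 3 groups are needed, and 3 is optimal.

3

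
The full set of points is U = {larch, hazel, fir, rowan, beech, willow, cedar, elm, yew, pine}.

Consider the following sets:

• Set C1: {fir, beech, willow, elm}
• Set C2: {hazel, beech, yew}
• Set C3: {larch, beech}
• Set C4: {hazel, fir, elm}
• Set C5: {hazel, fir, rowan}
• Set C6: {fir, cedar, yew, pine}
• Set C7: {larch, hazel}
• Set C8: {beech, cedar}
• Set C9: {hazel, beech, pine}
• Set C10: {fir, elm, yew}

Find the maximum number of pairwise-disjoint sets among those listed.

C7, C8, C10 are pairwise disjoint (C7={larch,hazel}; C8={beech,cedar}; C10={fir,elm,yew}).
Every remaining set overlaps one of these, and no 4 of the listed sets are pairwise disjoint, so 3 is the maximum.

3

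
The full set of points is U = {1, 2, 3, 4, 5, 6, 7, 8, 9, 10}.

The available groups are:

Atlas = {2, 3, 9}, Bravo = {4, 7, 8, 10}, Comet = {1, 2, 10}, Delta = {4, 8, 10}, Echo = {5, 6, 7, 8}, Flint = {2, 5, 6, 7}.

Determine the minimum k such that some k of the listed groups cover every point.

4

Atlas and Comet and Delta and Flint together: Atlas ∪ Comet ∪ Delta ∪ Flint = {1, 2, 3, 4, 5, 6, 7, 8, 9, 10} — every point is covered.
No 3 of the 6 groups cover everything (all 20 combinations miss at least one point), so 4 is optimal.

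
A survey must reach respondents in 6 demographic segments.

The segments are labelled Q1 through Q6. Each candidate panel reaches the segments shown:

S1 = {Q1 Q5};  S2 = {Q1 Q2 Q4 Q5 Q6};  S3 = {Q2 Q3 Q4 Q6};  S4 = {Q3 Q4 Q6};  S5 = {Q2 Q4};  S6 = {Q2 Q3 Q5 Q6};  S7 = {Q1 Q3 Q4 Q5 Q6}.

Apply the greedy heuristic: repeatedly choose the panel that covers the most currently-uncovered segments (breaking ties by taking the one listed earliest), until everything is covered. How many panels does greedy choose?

2

Greedy: pick S2 (covers 5 new) → pick S3 (covers 1 new). Total picks: 2.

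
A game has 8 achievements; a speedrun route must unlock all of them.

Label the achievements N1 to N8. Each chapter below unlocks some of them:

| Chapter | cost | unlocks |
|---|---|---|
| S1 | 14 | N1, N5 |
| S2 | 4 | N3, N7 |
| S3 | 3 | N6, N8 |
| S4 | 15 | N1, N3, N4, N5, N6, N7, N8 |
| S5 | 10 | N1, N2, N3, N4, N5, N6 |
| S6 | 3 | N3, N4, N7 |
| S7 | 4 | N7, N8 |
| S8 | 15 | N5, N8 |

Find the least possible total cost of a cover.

S5, S7 together cover every achievement (S5 ∪ S7 = {N1, N2, N3, N4, N5, N6, N7, N8}); total cost 10 + 4 = 14.
The greedy pick S6, S3, S5 costs 16; no covering selection beats 14.

14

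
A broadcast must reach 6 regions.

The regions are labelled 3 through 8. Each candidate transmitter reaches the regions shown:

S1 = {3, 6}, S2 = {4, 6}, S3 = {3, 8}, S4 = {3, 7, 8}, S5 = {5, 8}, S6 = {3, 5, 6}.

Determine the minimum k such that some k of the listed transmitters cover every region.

Take {S2, S4, S5}. Their union is {3, 4, 5, 6, 7, 8}, which is all 6 regions.
Only S2 contains 4, so S2 is forced; the remaining 4 regions need at least 2 more transmitters (each remaining transmitter adds at most 3) — so at least 3 transmitters are needed, and 3 is optimal.

3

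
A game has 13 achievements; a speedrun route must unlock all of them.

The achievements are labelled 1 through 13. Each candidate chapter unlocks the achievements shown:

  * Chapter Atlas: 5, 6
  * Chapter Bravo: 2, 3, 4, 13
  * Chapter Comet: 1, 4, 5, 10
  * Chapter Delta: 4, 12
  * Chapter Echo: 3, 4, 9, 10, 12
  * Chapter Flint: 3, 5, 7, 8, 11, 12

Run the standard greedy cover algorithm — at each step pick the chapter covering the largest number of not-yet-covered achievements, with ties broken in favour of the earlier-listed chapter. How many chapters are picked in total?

5

Greedy: pick Flint (covers 6 new) → pick Bravo (covers 3 new) → pick Comet (covers 2 new) → pick Atlas (covers 1 new) → pick Echo (covers 1 new). Total picks: 5.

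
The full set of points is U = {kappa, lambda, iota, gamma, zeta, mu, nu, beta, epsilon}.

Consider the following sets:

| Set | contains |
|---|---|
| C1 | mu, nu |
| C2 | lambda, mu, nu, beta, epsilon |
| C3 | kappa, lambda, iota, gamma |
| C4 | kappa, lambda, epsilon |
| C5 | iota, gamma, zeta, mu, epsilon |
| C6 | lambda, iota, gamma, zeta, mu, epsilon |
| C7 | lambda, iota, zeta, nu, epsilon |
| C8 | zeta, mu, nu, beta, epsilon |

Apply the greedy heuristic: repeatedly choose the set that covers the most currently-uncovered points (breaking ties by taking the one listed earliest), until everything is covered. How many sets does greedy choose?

3

Greedy: pick C6 (covers 6 new) → pick C2 (covers 2 new) → pick C3 (covers 1 new). Total picks: 3.
(The true minimum cover uses only 2 sets, so greedy is not optimal here.)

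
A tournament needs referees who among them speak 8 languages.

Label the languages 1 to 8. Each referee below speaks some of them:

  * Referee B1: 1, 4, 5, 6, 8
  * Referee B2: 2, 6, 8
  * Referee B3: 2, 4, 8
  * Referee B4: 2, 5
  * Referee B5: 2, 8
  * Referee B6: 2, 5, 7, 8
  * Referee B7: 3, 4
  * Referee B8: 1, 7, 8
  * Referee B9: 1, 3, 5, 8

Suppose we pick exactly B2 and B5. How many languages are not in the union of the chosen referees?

5

Union of B2, B5 = {2, 6, 8}.
Not covered: 1, 3, 4, 5, 7 — 5 languages.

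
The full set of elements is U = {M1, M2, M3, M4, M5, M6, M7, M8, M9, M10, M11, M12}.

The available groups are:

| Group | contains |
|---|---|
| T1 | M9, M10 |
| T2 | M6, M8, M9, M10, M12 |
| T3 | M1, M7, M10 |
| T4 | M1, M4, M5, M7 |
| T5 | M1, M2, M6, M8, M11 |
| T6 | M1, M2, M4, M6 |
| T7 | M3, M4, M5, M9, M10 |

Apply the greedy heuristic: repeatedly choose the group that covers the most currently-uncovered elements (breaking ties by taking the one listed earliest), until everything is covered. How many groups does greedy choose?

4

Greedy: pick T2 (covers 5 new) → pick T4 (covers 4 new) → pick T5 (covers 2 new) → pick T7 (covers 1 new). Total picks: 4.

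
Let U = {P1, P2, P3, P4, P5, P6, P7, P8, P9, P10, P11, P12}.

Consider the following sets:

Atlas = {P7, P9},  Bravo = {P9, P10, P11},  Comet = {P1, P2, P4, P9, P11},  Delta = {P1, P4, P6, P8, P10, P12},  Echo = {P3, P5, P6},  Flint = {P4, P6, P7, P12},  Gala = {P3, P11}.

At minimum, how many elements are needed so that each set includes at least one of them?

The 3 elements {P6, P7, P11} hit every set.
The sets Atlas, Delta, Gala are pairwise disjoint, so any hitting set needs a separate element for each — at least 3. Hence 3 is optimal.

3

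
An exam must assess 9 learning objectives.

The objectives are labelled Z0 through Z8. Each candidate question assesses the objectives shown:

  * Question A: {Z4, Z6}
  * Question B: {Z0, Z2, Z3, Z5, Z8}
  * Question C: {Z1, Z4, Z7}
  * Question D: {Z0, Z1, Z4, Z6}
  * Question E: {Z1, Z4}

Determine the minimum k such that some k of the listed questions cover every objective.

3

B and C and D together: B ∪ C ∪ D = {Z0, Z1, Z2, Z3, Z4, Z5, Z6, Z7, Z8} — every objective is covered.
Only B contains Z2, so B is forced; the remaining 4 objectives need at least 2 more questions (each remaining question adds at most 3) — so at least 3 questions are needed, and 3 is optimal.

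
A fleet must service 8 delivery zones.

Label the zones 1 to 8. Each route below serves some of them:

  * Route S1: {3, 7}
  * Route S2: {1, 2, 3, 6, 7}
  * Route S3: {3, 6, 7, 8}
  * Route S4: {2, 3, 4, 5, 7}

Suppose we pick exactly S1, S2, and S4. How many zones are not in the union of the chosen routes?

Union of S1, S2, S4 = {1, 2, 3, 4, 5, 6, 7}.
Not covered: 8 — 1 zone.

1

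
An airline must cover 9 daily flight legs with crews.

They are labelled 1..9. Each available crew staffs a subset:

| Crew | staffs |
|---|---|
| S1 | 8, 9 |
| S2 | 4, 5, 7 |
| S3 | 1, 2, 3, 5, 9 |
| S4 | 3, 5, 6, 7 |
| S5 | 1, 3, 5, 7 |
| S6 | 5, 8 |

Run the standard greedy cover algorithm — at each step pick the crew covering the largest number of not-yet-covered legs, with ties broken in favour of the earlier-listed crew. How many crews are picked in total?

Greedy: pick S3 (covers 5 new) → pick S2 (covers 2 new) → pick S1 (covers 1 new) → pick S4 (covers 1 new). Total picks: 4.

4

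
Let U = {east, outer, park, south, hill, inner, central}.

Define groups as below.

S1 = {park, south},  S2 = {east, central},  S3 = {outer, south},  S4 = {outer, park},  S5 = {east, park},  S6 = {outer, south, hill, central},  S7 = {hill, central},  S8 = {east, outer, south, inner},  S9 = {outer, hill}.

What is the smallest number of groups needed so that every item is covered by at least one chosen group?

S4 and S6 and S8 together: S4 ∪ S6 ∪ S8 = {east, outer, park, south, hill, inner, central} — every item is covered.
Only S8 contains inner, so S8 is forced; the remaining 3 items need at least 2 more groups (each remaining group adds at most 2) — so at least 3 groups are needed, and 3 is optimal.

3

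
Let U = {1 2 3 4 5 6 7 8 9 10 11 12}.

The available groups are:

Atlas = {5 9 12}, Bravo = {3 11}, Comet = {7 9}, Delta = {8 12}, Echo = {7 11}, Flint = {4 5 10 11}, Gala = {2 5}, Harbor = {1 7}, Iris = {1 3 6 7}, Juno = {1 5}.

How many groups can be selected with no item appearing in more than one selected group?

Bravo, Delta, Gala, Harbor are pairwise disjoint (Bravo={3,11}; Delta={8,12}; Gala={2,5}; Harbor={1,7}).
Every remaining group overlaps one of these, and no 5 of the listed groups are pairwise disjoint, so 4 is the maximum.

4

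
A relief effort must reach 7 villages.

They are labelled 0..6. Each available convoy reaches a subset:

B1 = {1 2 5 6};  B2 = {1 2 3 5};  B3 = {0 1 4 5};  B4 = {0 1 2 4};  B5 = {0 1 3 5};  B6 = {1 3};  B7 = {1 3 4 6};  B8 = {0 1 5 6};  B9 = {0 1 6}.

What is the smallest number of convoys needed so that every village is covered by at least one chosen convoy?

3

Take {B4, B6, B8}. Their union is {0, 1, 2, 3, 4, 5, 6}, which is all 7 villages.
No 2 of the 9 convoys cover everything (all 36 combinations miss at least one village), so 3 is optimal.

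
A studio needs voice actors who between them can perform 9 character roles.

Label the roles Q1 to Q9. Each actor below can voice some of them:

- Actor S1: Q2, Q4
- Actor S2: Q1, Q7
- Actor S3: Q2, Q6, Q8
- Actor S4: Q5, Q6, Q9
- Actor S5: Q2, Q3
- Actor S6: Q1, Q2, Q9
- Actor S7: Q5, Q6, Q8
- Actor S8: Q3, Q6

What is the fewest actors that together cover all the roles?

S1 and S2 and S4 and S7 and S8 together: S1 ∪ S2 ∪ S4 ∪ S7 ∪ S8 = {Q1, Q2, Q3, Q4, Q5, Q6, Q7, Q8, Q9} — every role is covered.
No 4 of the 8 actors cover everything (all 70 combinations miss at least one role), so 5 is optimal.

5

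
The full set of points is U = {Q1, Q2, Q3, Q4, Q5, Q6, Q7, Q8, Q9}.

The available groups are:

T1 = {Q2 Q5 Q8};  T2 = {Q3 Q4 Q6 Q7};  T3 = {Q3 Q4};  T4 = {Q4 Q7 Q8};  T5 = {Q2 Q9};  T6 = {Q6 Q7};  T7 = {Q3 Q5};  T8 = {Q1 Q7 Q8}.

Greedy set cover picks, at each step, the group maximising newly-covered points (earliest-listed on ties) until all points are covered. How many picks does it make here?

Greedy: pick T2 (covers 4 new) → pick T1 (covers 3 new) → pick T5 (covers 1 new) → pick T8 (covers 1 new). Total picks: 4.

4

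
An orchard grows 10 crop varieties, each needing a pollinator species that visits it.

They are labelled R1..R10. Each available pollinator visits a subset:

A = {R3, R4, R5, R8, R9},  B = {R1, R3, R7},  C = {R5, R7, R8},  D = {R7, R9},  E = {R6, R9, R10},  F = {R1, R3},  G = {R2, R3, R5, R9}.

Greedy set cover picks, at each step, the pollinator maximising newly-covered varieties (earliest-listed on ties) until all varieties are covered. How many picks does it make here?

Greedy: pick A (covers 5 new) → pick B (covers 2 new) → pick E (covers 2 new) → pick G (covers 1 new). Total picks: 4.

4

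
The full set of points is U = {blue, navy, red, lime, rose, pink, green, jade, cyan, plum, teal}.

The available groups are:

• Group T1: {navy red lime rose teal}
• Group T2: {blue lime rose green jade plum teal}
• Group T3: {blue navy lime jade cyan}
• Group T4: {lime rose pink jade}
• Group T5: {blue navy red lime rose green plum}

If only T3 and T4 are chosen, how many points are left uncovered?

4

Union of T3, T4 = {blue, navy, lime, rose, pink, jade, cyan}.
Not covered: red, green, plum, teal — 4 points.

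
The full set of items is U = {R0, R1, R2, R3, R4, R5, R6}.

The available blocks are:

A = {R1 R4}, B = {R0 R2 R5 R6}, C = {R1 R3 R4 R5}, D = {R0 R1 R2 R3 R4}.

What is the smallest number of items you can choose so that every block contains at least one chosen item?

The 2 items {R2, R4} hit every block.
The blocks A, B are pairwise disjoint, so any hitting set needs a separate item for each — at least 2. Hence 2 is optimal.

2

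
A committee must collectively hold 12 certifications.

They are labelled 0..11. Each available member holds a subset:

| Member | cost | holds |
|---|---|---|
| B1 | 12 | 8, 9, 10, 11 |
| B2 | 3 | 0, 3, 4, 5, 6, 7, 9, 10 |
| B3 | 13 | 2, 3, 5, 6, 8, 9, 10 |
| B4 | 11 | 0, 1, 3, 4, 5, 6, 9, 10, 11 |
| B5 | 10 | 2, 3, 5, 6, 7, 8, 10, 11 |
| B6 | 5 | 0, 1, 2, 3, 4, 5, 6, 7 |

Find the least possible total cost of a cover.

B1, B6 together cover every certification (B1 ∪ B6 = {0, 1, 2, 3, 4, 5, 6, 7, 8, 9, 10, 11}); total cost 12 + 5 = 17.
The greedy pick B2, B6, B5 costs 18; no covering selection beats 17.

17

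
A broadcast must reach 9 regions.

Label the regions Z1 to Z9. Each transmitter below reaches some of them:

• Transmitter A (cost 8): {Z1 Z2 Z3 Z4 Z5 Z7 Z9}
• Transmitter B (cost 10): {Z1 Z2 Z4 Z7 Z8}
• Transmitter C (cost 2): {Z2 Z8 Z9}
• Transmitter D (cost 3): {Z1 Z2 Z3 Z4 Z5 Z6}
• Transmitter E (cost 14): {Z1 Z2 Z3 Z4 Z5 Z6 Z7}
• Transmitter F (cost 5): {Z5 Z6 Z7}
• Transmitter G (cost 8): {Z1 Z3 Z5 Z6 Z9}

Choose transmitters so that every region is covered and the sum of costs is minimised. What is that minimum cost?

C, D, F together cover every region (C ∪ D ∪ F = {Z1, Z2, Z3, Z4, Z5, Z6, Z7, Z8, Z9}); total cost 2 + 3 + 5 = 10.
No covering selection has total cost below 10.

10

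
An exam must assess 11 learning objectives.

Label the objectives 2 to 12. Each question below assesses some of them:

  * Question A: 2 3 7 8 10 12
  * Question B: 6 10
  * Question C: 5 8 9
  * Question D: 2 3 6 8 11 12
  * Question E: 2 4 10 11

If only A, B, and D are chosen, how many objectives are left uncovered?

Union of A, B, D = {2, 3, 6, 7, 8, 10, 11, 12}.
Not covered: 4, 5, 9 — 3 objectives.

3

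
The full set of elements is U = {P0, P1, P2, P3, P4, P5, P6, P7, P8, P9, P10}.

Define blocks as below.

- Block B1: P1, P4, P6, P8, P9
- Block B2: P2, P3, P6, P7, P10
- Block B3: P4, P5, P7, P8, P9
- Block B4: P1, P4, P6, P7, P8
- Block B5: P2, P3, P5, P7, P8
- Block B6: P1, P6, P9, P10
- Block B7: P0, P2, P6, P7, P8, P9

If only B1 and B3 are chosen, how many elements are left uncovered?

Union of B1, B3 = {P1, P4, P5, P6, P7, P8, P9}.
Not covered: P0, P2, P3, P10 — 4 elements.

4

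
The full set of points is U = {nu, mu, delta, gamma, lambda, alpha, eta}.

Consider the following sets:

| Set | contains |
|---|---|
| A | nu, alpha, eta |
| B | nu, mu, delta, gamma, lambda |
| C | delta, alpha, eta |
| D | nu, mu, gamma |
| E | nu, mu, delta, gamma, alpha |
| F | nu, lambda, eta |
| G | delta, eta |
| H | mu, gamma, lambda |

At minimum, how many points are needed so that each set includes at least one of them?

T = {gamma, eta} meets every set (each contains at least one member of T), and |T| = 2.
The sets D, G are pairwise disjoint, so any hitting set needs a separate point for each — at least 2. Hence 2 is optimal.

2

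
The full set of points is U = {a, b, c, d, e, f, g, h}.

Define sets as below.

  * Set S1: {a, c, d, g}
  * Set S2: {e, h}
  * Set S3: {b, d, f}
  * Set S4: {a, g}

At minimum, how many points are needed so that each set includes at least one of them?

3

The 3 points {e, f, g} hit every set.
The sets S2, S3, S4 are pairwise disjoint, so any hitting set needs a separate point for each — at least 3. Hence 3 is optimal.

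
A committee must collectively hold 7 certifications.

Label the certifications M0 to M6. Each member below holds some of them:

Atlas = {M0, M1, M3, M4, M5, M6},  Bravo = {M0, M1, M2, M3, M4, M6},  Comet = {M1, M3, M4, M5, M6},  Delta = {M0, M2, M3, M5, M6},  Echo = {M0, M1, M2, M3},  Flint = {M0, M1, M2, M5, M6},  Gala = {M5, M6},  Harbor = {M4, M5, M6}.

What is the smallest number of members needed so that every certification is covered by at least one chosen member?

Take {Atlas, Flint}. Their union is {M0, M1, M2, M3, M4, M5, M6}, which is all 7 certifications.
No single member has all 7 certifications (the largest, Atlas, has 6), so 2 is optimal.

2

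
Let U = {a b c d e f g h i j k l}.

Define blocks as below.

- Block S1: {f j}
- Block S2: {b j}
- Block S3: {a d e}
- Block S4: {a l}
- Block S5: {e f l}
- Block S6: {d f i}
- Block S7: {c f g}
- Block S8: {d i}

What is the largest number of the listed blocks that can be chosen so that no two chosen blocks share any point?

4

S2, S4, S7, S8 are pairwise disjoint (S2={b,j}; S4={a,l}; S7={c,f,g}; S8={d,i}).
Every remaining block overlaps one of these, and no 5 of the listed blocks are pairwise disjoint, so 4 is the maximum.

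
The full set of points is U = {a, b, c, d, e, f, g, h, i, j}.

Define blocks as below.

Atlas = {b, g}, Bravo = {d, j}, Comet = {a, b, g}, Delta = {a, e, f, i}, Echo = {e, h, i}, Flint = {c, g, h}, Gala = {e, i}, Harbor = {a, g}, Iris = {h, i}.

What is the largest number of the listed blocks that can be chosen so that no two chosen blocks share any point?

Atlas, Bravo, Echo are pairwise disjoint (Atlas={b,g}; Bravo={d,j}; Echo={e,h,i}).
Every remaining block overlaps one of these, and no 4 of the listed blocks are pairwise disjoint, so 3 is the maximum.

3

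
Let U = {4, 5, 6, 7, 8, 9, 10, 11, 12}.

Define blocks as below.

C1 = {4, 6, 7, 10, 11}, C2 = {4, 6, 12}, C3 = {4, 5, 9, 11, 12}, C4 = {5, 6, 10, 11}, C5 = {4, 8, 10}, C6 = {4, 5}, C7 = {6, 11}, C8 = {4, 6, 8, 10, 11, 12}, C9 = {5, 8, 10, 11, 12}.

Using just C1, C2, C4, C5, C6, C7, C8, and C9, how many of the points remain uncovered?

Union of C1, C2, C4, C5, C6, C7, C8, C9 = {4, 5, 6, 7, 8, 10, 11, 12}.
Not covered: 9 — 1 point.

1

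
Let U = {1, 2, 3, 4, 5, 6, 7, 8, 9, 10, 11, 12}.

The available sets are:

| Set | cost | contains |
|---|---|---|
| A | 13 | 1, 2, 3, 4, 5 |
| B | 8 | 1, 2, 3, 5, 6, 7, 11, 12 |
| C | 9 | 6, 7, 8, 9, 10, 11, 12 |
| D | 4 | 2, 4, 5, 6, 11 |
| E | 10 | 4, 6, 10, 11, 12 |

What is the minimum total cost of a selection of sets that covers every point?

21

B, C, D together cover every point (B ∪ C ∪ D = {1, 2, 3, 4, 5, 6, 7, 8, 9, 10, 11, 12}); total cost 8 + 9 + 4 = 21.
No covering selection has total cost below 21.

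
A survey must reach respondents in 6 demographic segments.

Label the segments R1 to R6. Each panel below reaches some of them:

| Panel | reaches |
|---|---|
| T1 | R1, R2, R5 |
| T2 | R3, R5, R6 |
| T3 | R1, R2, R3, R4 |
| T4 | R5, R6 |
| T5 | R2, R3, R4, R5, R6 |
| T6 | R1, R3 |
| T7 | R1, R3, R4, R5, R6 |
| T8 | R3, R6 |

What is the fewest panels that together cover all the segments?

2

T5 and T6 together: T5 ∪ T6 = {R1, R2, R3, R4, R5, R6} — every segment is covered.
No single panel has all 6 segments (the largest, T5, has 5), so 2 is optimal.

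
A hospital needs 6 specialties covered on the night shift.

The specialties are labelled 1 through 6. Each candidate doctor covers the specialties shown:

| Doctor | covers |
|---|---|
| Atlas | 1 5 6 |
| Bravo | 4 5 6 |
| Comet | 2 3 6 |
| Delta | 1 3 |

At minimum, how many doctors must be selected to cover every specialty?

3

Take {Atlas, Bravo, Comet}. Their union is {1, 2, 3, 4, 5, 6}, which is all 6 specialties.
Only Comet contains 2, so Comet is forced; the remaining 3 specialties need at least 2 more doctors (each remaining doctor adds at most 2) — so at least 3 doctors are needed, and 3 is optimal.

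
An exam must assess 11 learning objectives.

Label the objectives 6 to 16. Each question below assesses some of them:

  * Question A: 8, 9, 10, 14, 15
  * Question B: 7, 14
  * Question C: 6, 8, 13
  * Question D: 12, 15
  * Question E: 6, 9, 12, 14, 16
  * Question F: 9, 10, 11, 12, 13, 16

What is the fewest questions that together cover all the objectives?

Take {A, B, C, F}. Their union is {6, 7, 8, 9, 10, 11, 12, 13, 14, 15, 16}, which is all 11 objectives.
No 3 of the 6 questions cover everything (all 20 combinations miss at least one objective), so 4 is optimal.

4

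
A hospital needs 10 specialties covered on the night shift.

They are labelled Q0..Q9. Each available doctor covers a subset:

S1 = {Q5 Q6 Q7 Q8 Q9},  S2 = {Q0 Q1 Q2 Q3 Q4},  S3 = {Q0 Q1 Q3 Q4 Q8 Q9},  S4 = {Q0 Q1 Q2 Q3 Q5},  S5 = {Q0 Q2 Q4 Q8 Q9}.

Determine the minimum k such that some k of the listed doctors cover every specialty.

2

S1 and S2 together: S1 ∪ S2 = {Q0, Q1, Q2, Q3, Q4, Q5, Q6, Q7, Q8, Q9} — every specialty is covered.
No single doctor has all 10 specialties (the largest, S3, has 6), so 2 is optimal.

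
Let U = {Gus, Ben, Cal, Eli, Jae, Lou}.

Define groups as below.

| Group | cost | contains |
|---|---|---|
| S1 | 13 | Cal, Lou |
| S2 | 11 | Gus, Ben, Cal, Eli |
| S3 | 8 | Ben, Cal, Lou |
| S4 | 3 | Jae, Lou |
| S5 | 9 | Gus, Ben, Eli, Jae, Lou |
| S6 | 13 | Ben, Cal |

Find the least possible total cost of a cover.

S2, S4 together cover every item (S2 ∪ S4 = {Gus, Ben, Cal, Eli, Jae, Lou}); total cost 11 + 3 = 14.
No covering selection has total cost below 14.

14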